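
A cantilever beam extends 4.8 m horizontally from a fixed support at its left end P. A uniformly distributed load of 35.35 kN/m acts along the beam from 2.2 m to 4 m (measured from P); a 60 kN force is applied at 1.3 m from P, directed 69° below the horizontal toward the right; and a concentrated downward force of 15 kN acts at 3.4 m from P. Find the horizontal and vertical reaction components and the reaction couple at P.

P_x = -21.50 kN, P_y = 134.6 kN, M_P = 321.1 kN·m

Resultant of the distributed load: 35.35 × 1.8 = 63.63 kN at 3.1 m from P.
ΣF_x = 0: P_x + 60·cos69° = 0 → P_x = -21.50 kN.
ΣF_y = 0: P_y − 35.35·1.8 − 60·sin69° − 15 = 0 → P_y = 134.6 kN.
ΣM about P: M_P − (35.35·1.8)·3.1 − 60·sin69°·1.3 − 15·3.4 = 0 → M_P = 321.1 kN·m.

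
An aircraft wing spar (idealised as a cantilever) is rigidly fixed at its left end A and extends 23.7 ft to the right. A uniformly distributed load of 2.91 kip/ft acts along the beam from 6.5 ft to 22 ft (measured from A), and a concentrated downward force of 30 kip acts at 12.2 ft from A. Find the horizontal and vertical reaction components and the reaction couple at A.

Resultant of the distributed load: 2.91 × 15.5 = 45.105 kip at 14.25 ft from A.
ΣF_x = 0: A_x = 0.
ΣF_y = 0: A_y − 2.91·15.5 − 30 = 0 → A_y = 75.11 kip.
ΣM about A: M_A − (2.91·15.5)·14.25 − 30·12.2 = 0 → M_A = 1009 kip·ft.

A_x = 0, A_y = 75.11 kip, M_A = 1009 kip·ft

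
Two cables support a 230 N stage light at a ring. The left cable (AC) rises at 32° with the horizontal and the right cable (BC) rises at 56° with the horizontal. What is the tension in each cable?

T_AC = 128.7 N, T_BC = 195.2 N

ΣF_x = 0: −T_AC·cos32° + T_BC·cos56° = 0 → T_BC = 1.51656·T_AC.
ΣF_y = 0: T_AC·sin32° + T_BC·sin56° = 230.
Substitute: T_AC·(0.529919 + 1.51656·0.829038) = 230 → T_AC = 128.693 ≈ 128.7 N.
Then T_BC = 1.51656 × 128.693 = 195.2 N.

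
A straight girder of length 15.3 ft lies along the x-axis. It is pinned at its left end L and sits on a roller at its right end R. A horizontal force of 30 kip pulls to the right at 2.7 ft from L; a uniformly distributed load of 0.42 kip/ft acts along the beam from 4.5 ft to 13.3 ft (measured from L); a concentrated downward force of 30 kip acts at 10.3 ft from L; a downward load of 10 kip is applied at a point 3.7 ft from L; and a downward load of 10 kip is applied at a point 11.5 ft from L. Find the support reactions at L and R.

L_x = -30.00 kip, L_y = 21.42 kip, R_y = 32.28 kip

Resultant of the distributed load: 0.42 × 8.8 = 3.696 kip at 8.9 ft from L.
Taking moments about L: R_y·15.3 − (0.42·8.8)·8.9 − 30·10.3 − 10·3.7 − 10·11.5 = 0 → R_y = 493.8944/15.3 = 32.2807 ≈ 32.28 kip.
ΣF_y = 0: L_y + 32.2807 − 0.42·8.8 − 30 − 10 − 10 = 0 → L_y = 21.42 kip.
ΣF_x = 0: L_x + 30 = 0 → L_x = -30.00 kip.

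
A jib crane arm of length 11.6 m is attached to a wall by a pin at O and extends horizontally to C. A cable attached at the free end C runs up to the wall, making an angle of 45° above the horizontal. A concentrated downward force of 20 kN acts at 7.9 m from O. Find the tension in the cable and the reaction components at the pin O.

ΣM about O: T·sin45°·11.6 − 20·7.9 = 0 → T = 158/(11.6·0.707107) = 19.2626 ≈ 19.26 kN.
ΣF_x = 0: O_x − T·cos45° = 0 → O_x = 19.2626 × 0.707107 = 13.62 kN.
ΣF_y = 0: O_y + T·sin45° − 20 = 0 → O_y = 20 − 19.2626 × 0.707107 = 6.379 kN.

T = 19.26 kN, O_x = 13.62 kN, O_y = 6.379 kN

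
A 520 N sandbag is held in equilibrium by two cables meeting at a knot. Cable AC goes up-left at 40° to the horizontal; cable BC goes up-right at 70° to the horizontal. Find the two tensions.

ΣF_x = 0: −T_AC·cos40° + T_BC·cos70° = 0 → T_BC = 2.23976·T_AC.
ΣF_y = 0: T_AC·sin40° + T_BC·sin70° = 520.
Substitute: T_AC·(0.642788 + 2.23976·0.939693) = 520 → T_AC = 189.265 ≈ 189.3 N.
Then T_BC = 2.23976 × 189.265 = 423.9 N.

T_AC = 189.3 N, T_BC = 423.9 N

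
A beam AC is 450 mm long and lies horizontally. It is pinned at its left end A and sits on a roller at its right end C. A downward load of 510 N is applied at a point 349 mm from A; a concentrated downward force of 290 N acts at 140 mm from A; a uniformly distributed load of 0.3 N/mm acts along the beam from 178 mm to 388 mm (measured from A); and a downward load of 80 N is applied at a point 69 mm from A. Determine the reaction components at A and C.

A_x = 0, A_y = 405.4 N, C_y = 537.6 N

Resultant of the distributed load: 0.3 × 210 = 63 N at 283 mm from A.
Moments about A: C_y·450 − 510·349 − 290·140 − (0.3·210)·283 − 80·69 = 0 → C_y = 241939/450 = 537.642 ≈ 537.6 N.
ΣF_y = 0: A_y + 537.642 − 510 − 290 − 0.3·210 − 80 = 0 → A_y = 405.4 N.
ΣF_x = 0: no horizontal applied forces, so A_x = 0.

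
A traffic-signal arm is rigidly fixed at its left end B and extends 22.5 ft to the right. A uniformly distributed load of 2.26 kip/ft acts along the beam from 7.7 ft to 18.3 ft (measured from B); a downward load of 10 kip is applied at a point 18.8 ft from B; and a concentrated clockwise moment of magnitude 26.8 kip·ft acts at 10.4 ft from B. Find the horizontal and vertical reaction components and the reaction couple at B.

B_x = 0, B_y = 33.96 kip, M_B = 526.2 kip·ft

Resultant of the distributed load: 2.26 × 10.6 = 23.956 kip at 13 ft from B.
ΣF_x = 0: B_x = 0.
ΣF_y = 0: B_y − 2.26·10.6 − 10 = 0 → B_y = 33.96 kip.
ΣM about B: M_B − (2.26·10.6)·13 − 10·18.8 − 26.8 = 0 → M_B = 526.2 kip·ft.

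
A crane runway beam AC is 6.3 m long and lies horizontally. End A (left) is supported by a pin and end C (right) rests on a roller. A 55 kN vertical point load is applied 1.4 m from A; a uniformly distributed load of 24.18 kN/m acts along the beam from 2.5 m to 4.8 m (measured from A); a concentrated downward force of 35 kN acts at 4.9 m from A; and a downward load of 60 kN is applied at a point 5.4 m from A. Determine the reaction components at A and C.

Resultant of the distributed load: 24.18 × 2.3 = 55.614 kN at 3.65 m from A.
ΣM about A: C_y·6.3 − 55·1.4 − (24.18·2.3)·3.65 − 35·4.9 − 60·5.4 = 0 → C_y = 775.4911/6.3 = 123.094 ≈ 123.1 kN.
ΣF_y = 0: A_y + 123.094 − 55 − 24.18·2.3 − 35 − 60 = 0 → A_y = 82.52 kN.
ΣF_x = 0: no horizontal applied forces, so A_x = 0.

A_x = 0, A_y = 82.52 kN, C_y = 123.1 kN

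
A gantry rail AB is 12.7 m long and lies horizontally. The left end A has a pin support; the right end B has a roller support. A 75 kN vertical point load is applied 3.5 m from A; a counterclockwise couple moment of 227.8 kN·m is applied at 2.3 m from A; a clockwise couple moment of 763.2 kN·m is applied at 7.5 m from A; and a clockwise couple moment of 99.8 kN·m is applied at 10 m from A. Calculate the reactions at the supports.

Taking moments about A: B_y·12.7 − 75·3.5 + 227.8 − 763.2 − 99.8 = 0 → B_y = 897.7/12.7 = 70.685 ≈ 70.69 kN.
ΣF_y = 0: A_y + 70.685 − 75 = 0 → A_y = 4.315 kN.
ΣF_x = 0: no horizontal applied forces, so A_x = 0.

A_x = 0, A_y = 4.315 kN, B_y = 70.69 kN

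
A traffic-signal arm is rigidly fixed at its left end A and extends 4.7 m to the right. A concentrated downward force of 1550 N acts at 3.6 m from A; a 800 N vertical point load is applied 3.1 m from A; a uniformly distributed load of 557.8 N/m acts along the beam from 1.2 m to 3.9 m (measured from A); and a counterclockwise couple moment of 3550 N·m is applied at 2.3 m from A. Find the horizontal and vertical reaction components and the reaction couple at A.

A_x = 0, A_y = 3856 N, M_A = 8350 N·m

Resultant of the distributed load: 557.8 × 2.7 = 1506.06 N at 2.55 m from A.
ΣF_x = 0: A_x = 0.
ΣF_y = 0: A_y − 1550 − 800 − 557.8·2.7 = 0 → A_y = 3856 N.
ΣM about A: M_A − 1550·3.6 − 800·3.1 − (557.8·2.7)·2.55 + 3550 = 0 → M_A = 8350 N·m.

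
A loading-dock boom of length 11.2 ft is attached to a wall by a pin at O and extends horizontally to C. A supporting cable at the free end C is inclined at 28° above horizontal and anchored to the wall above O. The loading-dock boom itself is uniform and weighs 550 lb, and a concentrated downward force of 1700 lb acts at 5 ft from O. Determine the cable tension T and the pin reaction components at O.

ΣM about O: T·sin28°·11.2 − 550·5.6 − 1700·5 = 0 → T = 11580/(11.2·0.469472) = 2202.32 ≈ 2202 lb.
ΣF_x = 0: O_x − T·cos28° = 0 → O_x = 2202.32 × 0.882948 = 1945 lb.
ΣF_y = 0: O_y + T·sin28° − 550 − 1700 = 0 → O_y = 2250 − 2202.32 × 0.469472 = 1216 lb.

T = 2202 lb, O_x = 1945 lb, O_y = 1216 lb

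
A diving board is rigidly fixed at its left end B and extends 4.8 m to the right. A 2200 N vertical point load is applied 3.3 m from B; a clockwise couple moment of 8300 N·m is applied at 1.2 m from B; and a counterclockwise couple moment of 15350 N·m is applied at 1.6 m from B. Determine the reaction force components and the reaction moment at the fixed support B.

B_x = 0, B_y = 2200 N, M_B = 210.0 N·m

ΣF_x = 0: B_x = 0.
ΣF_y = 0: B_y − 2200 = 0 → B_y = 2200 N.
ΣM about B: M_B − 2200·3.3 − 8300 + 15350 = 0 → M_B = 210.0 N·m.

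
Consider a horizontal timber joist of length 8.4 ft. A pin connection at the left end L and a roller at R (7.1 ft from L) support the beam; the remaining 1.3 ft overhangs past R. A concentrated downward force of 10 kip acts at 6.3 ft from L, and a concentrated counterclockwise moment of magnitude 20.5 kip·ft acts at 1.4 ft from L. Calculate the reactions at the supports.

Taking moments about L: R_y·7.1 − 10·6.3 + 20.5 = 0 → R_y = 42.5/7.1 = 5.98592 ≈ 5.986 kip.
ΣF_y = 0: L_y + 5.98592 − 10 = 0 → L_y = 4.014 kip.
ΣF_x = 0: no horizontal applied forces, so L_x = 0.

L_x = 0, L_y = 4.014 kip, R_y = 5.986 kip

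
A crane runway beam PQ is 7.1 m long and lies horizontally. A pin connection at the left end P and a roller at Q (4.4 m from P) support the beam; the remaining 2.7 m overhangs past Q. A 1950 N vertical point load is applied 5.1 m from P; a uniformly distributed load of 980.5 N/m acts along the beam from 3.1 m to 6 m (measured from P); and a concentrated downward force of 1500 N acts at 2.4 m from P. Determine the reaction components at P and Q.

P_x = 0, P_y = 274.7 N, Q_y = 6019 N

Resultant of the distributed load: 980.5 × 2.9 = 2843.45 N at 4.55 m from P.
ΣM about P: Q_y·4.4 − 1950·5.1 − (980.5·2.9)·4.55 − 1500·2.4 = 0 → Q_y = 26482.6975/4.4 = 6018.79 ≈ 6019 N.
ΣF_y = 0: P_y + 6018.79 − 1950 − 980.5·2.9 − 1500 = 0 → P_y = 274.7 N.
ΣF_x = 0: no horizontal applied forces, so P_x = 0.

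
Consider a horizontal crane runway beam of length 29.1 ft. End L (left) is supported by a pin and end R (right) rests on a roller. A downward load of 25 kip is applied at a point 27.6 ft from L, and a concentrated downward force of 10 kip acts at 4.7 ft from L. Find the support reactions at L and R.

L_x = 0, L_y = 9.674 kip, R_y = 25.33 kip

Moments about L: R_y·29.1 − 25·27.6 − 10·4.7 = 0 → R_y = 737/29.1 = 25.3265 ≈ 25.33 kip.
ΣF_y = 0: L_y + 25.3265 − 25 − 10 = 0 → L_y = 9.674 kip.
ΣF_x = 0: no horizontal applied forces, so L_x = 0.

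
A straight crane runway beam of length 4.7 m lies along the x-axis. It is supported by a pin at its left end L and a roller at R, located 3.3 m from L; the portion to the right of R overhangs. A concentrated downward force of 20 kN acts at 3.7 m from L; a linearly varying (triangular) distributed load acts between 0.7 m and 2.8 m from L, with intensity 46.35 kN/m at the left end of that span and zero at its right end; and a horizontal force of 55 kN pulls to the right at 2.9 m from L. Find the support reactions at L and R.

Resultant of the triangular load: ½ × 46.35 × 2.1 = 48.6675 kN, acting at 1.4 m from L (one-third of the span from the peak).
Moments about L: R_y·3.3 − 20·3.7 − (½·46.35·2.1)·1.4 = 0 → R_y = 142.1345/3.3 = 43.0711 ≈ 43.07 kN.
ΣF_y = 0: L_y + 43.0711 − 20 − ½·46.35·2.1 = 0 → L_y = 25.60 kN.
ΣF_x = 0: L_x + 55 = 0 → L_x = -55.00 kN.

L_x = -55.00 kN, L_y = 25.60 kN, R_y = 43.07 kN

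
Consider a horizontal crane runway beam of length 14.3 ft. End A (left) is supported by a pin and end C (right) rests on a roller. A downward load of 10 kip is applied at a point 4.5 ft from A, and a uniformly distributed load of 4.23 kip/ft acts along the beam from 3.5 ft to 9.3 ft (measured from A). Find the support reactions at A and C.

Resultant of the distributed load: 4.23 × 5.8 = 24.534 kip at 6.4 ft from A.
Taking moments about A: C_y·14.3 − 10·4.5 − (4.23·5.8)·6.4 = 0 → C_y = 202.0176/14.3 = 14.1271 ≈ 14.13 kip.
ΣF_y = 0: A_y + 14.1271 − 10 − 4.23·5.8 = 0 → A_y = 20.41 kip.
ΣF_x = 0: no horizontal applied forces, so A_x = 0.

A_x = 0, A_y = 20.41 kip, C_y = 14.13 kip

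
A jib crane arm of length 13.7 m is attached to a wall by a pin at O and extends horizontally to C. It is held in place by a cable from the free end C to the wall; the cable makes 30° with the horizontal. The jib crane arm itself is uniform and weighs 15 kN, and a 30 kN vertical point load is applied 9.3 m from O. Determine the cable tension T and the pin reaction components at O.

T = 55.73 kN, O_x = 48.26 kN, O_y = 17.14 kN

ΣM about O: T·sin30°·13.7 − 15·6.85 − 30·9.3 = 0 → T = 381.75/(13.7·0.5) = 55.7299 ≈ 55.73 kN.
ΣF_x = 0: O_x − T·cos30° = 0 → O_x = 55.7299 × 0.866025 = 48.26 kN.
ΣF_y = 0: O_y + T·sin30° − 15 − 30 = 0 → O_y = 45 − 55.7299 × 0.5 = 17.14 kN.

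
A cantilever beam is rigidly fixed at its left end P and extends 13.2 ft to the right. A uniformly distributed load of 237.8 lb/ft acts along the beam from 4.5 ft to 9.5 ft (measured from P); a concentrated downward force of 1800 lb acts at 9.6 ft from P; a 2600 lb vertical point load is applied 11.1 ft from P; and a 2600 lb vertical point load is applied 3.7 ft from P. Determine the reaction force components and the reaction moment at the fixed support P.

P_x = 0, P_y = 8189 lb, M_P = 64080 lb·ft

Resultant of the distributed load: 237.8 × 5 = 1189 lb at 7 ft from P.
ΣF_x = 0: P_x = 0.
ΣF_y = 0: P_y − 237.8·5 − 1800 − 2600 − 2600 = 0 → P_y = 8189 lb.
ΣM about P: M_P − (237.8·5)·7 − 1800·9.6 − 2600·11.1 − 2600·3.7 = 0 → M_P = 64080 lb·ft.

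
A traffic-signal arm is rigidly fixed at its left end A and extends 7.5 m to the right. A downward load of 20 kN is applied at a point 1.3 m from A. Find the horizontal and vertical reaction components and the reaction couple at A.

A_x = 0, A_y = 20.00 kN, M_A = 26.00 kN·m

ΣF_x = 0: A_x = 0.
ΣF_y = 0: A_y − 20 = 0 → A_y = 20.00 kN.
ΣM about A: M_A − 20·1.3 = 0 → M_A = 26.00 kN·m.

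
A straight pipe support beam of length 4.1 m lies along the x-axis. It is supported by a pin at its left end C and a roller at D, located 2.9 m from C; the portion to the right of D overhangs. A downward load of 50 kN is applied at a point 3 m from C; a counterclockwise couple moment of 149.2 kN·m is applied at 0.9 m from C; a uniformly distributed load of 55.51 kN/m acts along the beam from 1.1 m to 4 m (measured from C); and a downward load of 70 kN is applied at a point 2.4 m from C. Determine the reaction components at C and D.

C_x = 0, C_y = 81.22 kN, D_y = 199.8 kN

Resultant of the distributed load: 55.51 × 2.9 = 160.979 kN at 2.55 m from C.
ΣM about C: D_y·2.9 − 50·3 + 149.2 − (55.51·2.9)·2.55 − 70·2.4 = 0 → D_y = 579.29645/2.9 = 199.757 ≈ 199.8 kN.
ΣF_y = 0: C_y + 199.757 − 50 − 55.51·2.9 − 70 = 0 → C_y = 81.22 kN.
ΣF_x = 0: no horizontal applied forces, so C_x = 0.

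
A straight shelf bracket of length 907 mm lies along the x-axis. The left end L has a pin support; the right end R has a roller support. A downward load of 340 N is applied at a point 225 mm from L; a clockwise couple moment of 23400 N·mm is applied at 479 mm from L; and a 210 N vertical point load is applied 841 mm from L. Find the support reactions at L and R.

Moments about L: R_y·907 − 340·225 − 23400 − 210·841 = 0 → R_y = 276510/907 = 304.862 ≈ 304.9 N.
ΣF_y = 0: L_y + 304.862 − 340 − 210 = 0 → L_y = 245.1 N.
ΣF_x = 0: no horizontal applied forces, so L_x = 0.

L_x = 0, L_y = 245.1 N, R_y = 304.9 N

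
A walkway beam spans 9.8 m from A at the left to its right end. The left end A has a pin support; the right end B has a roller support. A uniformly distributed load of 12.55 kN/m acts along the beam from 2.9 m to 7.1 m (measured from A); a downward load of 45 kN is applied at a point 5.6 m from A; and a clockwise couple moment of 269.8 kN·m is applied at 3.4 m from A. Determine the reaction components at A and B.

A_x = 0, A_y = 17.57 kN, B_y = 80.14 kN

Resultant of the distributed load: 12.55 × 4.2 = 52.71 kN at 5 m from A.
Moments about A: B_y·9.8 − (12.55·4.2)·5 − 45·5.6 − 269.8 = 0 → B_y = 785.35/9.8 = 80.1378 ≈ 80.14 kN.
ΣF_y = 0: A_y + 80.1378 − 12.55·4.2 − 45 = 0 → A_y = 17.57 kN.
ΣF_x = 0: no horizontal applied forces, so A_x = 0.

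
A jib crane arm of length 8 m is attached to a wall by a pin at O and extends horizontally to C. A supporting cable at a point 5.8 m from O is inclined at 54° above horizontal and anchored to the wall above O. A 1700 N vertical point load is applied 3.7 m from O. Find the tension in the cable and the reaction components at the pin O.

ΣM about O: T·sin54°·5.8 − 1700·3.7 = 0 → T = 6290/(5.8·0.809017) = 1340.49 ≈ 1340 N.
ΣF_x = 0: O_x − T·cos54° = 0 → O_x = 1340.49 × 0.587785 = 787.9 N.
ΣF_y = 0: O_y + T·sin54° − 1700 = 0 → O_y = 1700 − 1340.49 × 0.809017 = 615.5 N.

T = 1340 N, O_x = 787.9 N, O_y = 615.5 N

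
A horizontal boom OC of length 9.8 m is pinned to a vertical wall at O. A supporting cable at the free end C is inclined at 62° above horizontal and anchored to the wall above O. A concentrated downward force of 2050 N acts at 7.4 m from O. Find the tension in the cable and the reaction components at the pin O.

ΣM about O: T·sin62°·9.8 − 2050·7.4 = 0 → T = 15170/(9.8·0.882948) = 1753.17 ≈ 1753 N.
ΣF_x = 0: O_x − T·cos62° = 0 → O_x = 1753.17 × 0.469472 = 823.1 N.
ΣF_y = 0: O_y + T·sin62° − 2050 = 0 → O_y = 2050 − 1753.17 × 0.882948 = 502.0 N.

T = 1753 N, O_x = 823.1 N, O_y = 502.0 N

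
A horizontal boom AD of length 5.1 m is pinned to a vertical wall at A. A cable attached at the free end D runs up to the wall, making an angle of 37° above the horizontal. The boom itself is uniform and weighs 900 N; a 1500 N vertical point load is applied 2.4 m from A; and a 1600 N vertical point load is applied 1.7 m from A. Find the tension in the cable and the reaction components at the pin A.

T = 2807 N, A_x = 2242 N, A_y = 2311 N

ΣM about A: T·sin37°·5.1 − 900·2.55 − 1500·2.4 − 1600·1.7 = 0 → T = 8615/(5.1·0.601815) = 2806.87 ≈ 2807 N.
ΣF_x = 0: A_x − T·cos37° = 0 → A_x = 2806.87 × 0.798636 = 2242 N.
ΣF_y = 0: A_y + T·sin37° − 900 − 1500 − 1600 = 0 → A_y = 4000 − 2806.87 × 0.601815 = 2311 N.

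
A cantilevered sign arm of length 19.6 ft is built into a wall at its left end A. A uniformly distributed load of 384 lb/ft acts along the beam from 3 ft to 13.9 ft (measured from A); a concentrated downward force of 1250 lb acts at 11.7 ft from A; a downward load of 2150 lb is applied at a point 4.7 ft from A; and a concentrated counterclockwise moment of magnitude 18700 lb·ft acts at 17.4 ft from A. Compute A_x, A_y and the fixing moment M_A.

A_x = 0, A_y = 7586 lb, M_A = 41400 lb·ft

Resultant of the distributed load: 384 × 10.9 = 4185.6 lb at 8.45 ft from A.
ΣF_x = 0: A_x = 0.
ΣF_y = 0: A_y − 384·10.9 − 1250 − 2150 = 0 → A_y = 7586 lb.
ΣM about A: M_A − (384·10.9)·8.45 − 1250·11.7 − 2150·4.7 + 18700 = 0 → M_A = 41400 lb·ft.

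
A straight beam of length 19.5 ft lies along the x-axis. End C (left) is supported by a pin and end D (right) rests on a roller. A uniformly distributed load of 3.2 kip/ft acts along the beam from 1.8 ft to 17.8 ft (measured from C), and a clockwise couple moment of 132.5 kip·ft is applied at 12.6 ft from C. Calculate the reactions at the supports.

Resultant of the distributed load: 3.2 × 16 = 51.2 kip at 9.8 ft from C.
Taking moments about C: D_y·19.5 − (3.2·16)·9.8 − 132.5 = 0 → D_y = 634.26/19.5 = 32.5262 ≈ 32.53 kip.
ΣF_y = 0: C_y + 32.5262 − 3.2·16 = 0 → C_y = 18.67 kip.
ΣF_x = 0: no horizontal applied forces, so C_x = 0.

C_x = 0, C_y = 18.67 kip, D_y = 32.53 kip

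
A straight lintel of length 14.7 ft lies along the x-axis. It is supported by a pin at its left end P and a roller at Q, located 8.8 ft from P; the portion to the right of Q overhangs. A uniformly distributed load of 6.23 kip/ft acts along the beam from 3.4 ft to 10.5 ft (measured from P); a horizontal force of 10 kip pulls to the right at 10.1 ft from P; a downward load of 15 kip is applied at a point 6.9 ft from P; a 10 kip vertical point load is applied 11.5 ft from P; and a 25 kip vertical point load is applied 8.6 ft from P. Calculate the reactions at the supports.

P_x = -10.00 kip, P_y = 10.04 kip, Q_y = 84.20 kip

Resultant of the distributed load: 6.23 × 7.1 = 44.233 kip at 6.95 ft from P.
Taking moments about P: Q_y·8.8 − (6.23·7.1)·6.95 − 15·6.9 − 10·11.5 − 25·8.6 = 0 → Q_y = 740.91935/8.8 = 84.1954 ≈ 84.20 kip.
ΣF_y = 0: P_y + 84.1954 − 6.23·7.1 − 15 − 10 − 25 = 0 → P_y = 10.04 kip.
ΣF_x = 0: P_x + 10 = 0 → P_x = -10.00 kip.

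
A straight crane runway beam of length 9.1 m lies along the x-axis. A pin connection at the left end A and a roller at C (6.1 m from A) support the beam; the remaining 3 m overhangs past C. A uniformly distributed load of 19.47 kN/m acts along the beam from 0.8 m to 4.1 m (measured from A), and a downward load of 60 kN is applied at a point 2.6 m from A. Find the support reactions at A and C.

Resultant of the distributed load: 19.47 × 3.3 = 64.251 kN at 2.45 m from A.
Taking moments about A: C_y·6.1 − (19.47·3.3)·2.45 − 60·2.6 = 0 → C_y = 313.41495/6.1 = 51.3795 ≈ 51.38 kN.
ΣF_y = 0: A_y + 51.3795 − 19.47·3.3 − 60 = 0 → A_y = 72.87 kN.
ΣF_x = 0: no horizontal applied forces, so A_x = 0.

A_x = 0, A_y = 72.87 kN, C_y = 51.38 kN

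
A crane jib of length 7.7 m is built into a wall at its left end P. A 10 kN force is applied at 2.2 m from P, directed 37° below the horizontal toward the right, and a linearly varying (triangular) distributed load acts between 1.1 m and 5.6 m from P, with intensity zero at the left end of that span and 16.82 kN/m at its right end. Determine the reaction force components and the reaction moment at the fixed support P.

Resultant of the triangular load: ½ × 16.82 × 4.5 = 37.845 kN, acting at 4.1 m from P (one-third of the span from the peak).
ΣF_x = 0: P_x + 10·cos37° = 0 → P_x = -7.986 kN.
ΣF_y = 0: P_y − 10·sin37° − ½·16.82·4.5 = 0 → P_y = 43.86 kN.
ΣM about P: M_P − 10·sin37°·2.2 − (½·16.82·4.5)·4.1 = 0 → M_P = 168.4 kN·m.

P_x = -7.986 kN, P_y = 43.86 kN, M_P = 168.4 kN·m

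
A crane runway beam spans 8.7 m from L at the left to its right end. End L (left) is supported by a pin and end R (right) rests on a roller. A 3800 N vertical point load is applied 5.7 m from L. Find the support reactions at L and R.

Moments about L: R_y·8.7 − 3800·5.7 = 0 → R_y = 21660/8.7 = 2489.66 ≈ 2490 N.
ΣF_y = 0: L_y + 2489.66 − 3800 = 0 → L_y = 1310 N.
ΣF_x = 0: no horizontal applied forces, so L_x = 0.

L_x = 0, L_y = 1310 N, R_y = 2490 N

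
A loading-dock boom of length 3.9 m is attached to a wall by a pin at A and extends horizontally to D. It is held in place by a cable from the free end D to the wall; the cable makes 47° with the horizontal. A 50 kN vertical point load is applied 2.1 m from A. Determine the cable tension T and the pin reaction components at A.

T = 36.81 kN, A_x = 25.11 kN, A_y = 23.08 kN

ΣM about A: T·sin47°·3.9 − 50·2.1 = 0 → T = 105/(3.9·0.731354) = 36.8126 ≈ 36.81 kN.
ΣF_x = 0: A_x − T·cos47° = 0 → A_x = 36.8126 × 0.681998 = 25.11 kN.
ΣF_y = 0: A_y + T·sin47° − 50 = 0 → A_y = 50 − 36.8126 × 0.731354 = 23.08 kN.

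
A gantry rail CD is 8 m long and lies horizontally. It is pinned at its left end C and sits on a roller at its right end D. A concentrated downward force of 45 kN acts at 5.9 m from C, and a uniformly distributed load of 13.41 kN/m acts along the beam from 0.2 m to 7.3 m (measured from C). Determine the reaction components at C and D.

C_x = 0, C_y = 62.39 kN, D_y = 77.82 kN

Resultant of the distributed load: 13.41 × 7.1 = 95.211 kN at 3.75 m from C.
ΣM about C: D_y·8 − 45·5.9 − (13.41·7.1)·3.75 = 0 → D_y = 622.54125/8 = 77.8177 ≈ 77.82 kN.
ΣF_y = 0: C_y + 77.8177 − 45 − 13.41·7.1 = 0 → C_y = 62.39 kN.
ΣF_x = 0: no horizontal applied forces, so C_x = 0.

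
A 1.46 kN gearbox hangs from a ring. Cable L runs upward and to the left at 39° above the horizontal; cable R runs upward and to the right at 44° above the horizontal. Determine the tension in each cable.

T_L = 1.058 kN, T_R = 1.143 kN

ΣF_x = 0: −T_L·cos39° + T_R·cos44° = 0 → T_R = 1.08036·T_L.
ΣF_y = 0: T_L·sin39° + T_R·sin44° = 1.46.
Substitute: T_L·(0.62932 + 1.08036·0.694658) = 1.46 → T_L = 1.05812 ≈ 1.058 kN.
Then T_R = 1.08036 × 1.05812 = 1.143 kN.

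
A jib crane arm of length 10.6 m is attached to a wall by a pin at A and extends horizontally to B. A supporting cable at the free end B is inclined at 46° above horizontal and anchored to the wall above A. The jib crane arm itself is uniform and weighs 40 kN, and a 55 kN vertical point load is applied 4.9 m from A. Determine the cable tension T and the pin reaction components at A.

T = 63.15 kN, A_x = 43.87 kN, A_y = 49.58 kN

ΣM about A: T·sin46°·10.6 − 40·5.3 − 55·4.9 = 0 → T = 481.5/(10.6·0.71934) = 63.1475 ≈ 63.15 kN.
ΣF_x = 0: A_x − T·cos46° = 0 → A_x = 63.1475 × 0.694658 = 43.87 kN.
ΣF_y = 0: A_y + T·sin46° − 40 − 55 = 0 → A_y = 95 − 63.1475 × 0.71934 = 49.58 kN.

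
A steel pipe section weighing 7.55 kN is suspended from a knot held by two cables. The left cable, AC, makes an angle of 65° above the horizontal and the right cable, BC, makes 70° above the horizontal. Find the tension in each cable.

ΣF_x = 0: −T_AC·cos65° + T_BC·cos70° = 0 → T_BC = 1.23565·T_AC.
ΣF_y = 0: T_AC·sin65° + T_BC·sin70° = 7.55.
Substitute: T_AC·(0.906308 + 1.23565·0.939693) = 7.55 → T_AC = 3.65186 ≈ 3.652 kN.
Then T_BC = 1.23565 × 3.65186 = 4.512 kN.

T_AC = 3.652 kN, T_BC = 4.512 kN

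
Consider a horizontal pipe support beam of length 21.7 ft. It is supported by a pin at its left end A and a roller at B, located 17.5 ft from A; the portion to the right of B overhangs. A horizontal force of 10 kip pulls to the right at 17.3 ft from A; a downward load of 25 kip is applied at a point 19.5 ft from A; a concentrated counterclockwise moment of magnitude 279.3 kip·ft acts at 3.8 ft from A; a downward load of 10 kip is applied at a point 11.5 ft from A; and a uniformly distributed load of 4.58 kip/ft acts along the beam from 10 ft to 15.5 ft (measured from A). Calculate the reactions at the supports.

Resultant of the distributed load: 4.58 × 5.5 = 25.19 kip at 12.75 ft from A.
ΣM about A: B_y·17.5 − 25·19.5 + 279.3 − 10·11.5 − (4.58·5.5)·12.75 = 0 → B_y = 644.3725/17.5 = 36.8213 ≈ 36.82 kip.
ΣF_y = 0: A_y + 36.8213 − 25 − 10 − 4.58·5.5 = 0 → A_y = 23.37 kip.
ΣF_x = 0: A_x + 10 = 0 → A_x = -10.00 kip.

A_x = -10.00 kip, A_y = 23.37 kip, B_y = 36.82 kip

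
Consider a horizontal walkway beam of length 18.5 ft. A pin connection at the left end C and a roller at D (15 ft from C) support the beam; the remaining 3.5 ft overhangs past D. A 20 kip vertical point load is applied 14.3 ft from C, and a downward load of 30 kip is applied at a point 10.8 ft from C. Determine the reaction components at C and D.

ΣM about C: D_y·15 − 20·14.3 − 30·10.8 = 0 → D_y = 610/15 = 40.6667 ≈ 40.67 kip.
ΣF_y = 0: C_y + 40.6667 − 20 − 30 = 0 → C_y = 9.333 kip.
ΣF_x = 0: no horizontal applied forces, so C_x = 0.

C_x = 0, C_y = 9.333 kip, D_y = 40.67 kip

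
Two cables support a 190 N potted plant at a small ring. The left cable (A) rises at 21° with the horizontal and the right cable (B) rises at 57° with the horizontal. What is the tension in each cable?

ΣF_x = 0: −T_A·cos21° + T_B·cos57° = 0 → T_B = 1.71413·T_A.
ΣF_y = 0: T_A·sin21° + T_B·sin57° = 190.
Substitute: T_A·(0.358368 + 1.71413·0.838671) = 190 → T_A = 105.793 ≈ 105.8 N.
Then T_B = 1.71413 × 105.793 = 181.3 N.

T_A = 105.8 N, T_B = 181.3 N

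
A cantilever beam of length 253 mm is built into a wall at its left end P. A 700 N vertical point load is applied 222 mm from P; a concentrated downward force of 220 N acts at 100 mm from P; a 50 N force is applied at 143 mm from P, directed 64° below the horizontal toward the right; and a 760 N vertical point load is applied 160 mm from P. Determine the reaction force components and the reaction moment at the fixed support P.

P_x = -21.92 N, P_y = 1725 N, M_P = 305400 N·mm

ΣF_x = 0: P_x + 50·cos64° = 0 → P_x = -21.92 N.
ΣF_y = 0: P_y − 700 − 220 − 50·sin64° − 760 = 0 → P_y = 1725 N.
ΣM about P: M_P − 700·222 − 220·100 − 50·sin64°·143 − 760·160 = 0 → M_P = 305400 N·mm.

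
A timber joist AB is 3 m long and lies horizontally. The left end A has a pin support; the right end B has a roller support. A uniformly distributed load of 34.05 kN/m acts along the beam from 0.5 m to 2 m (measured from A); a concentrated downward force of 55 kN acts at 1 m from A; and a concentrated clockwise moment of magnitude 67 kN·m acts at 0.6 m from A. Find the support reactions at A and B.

A_x = 0, A_y = 44.13 kN, B_y = 61.95 kN

Resultant of the distributed load: 34.05 × 1.5 = 51.075 kN at 1.25 m from A.
Moments about A: B_y·3 − (34.05·1.5)·1.25 − 55·1 − 67 = 0 → B_y = 185.84375/3 = 61.9479 ≈ 61.95 kN.
ΣF_y = 0: A_y + 61.9479 − 34.05·1.5 − 55 = 0 → A_y = 44.13 kN.
ΣF_x = 0: no horizontal applied forces, so A_x = 0.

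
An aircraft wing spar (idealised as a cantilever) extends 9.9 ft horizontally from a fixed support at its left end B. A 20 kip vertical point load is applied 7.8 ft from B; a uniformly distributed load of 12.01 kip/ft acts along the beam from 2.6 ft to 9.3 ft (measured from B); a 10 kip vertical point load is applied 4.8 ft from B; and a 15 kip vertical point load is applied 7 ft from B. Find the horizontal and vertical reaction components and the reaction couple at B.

Resultant of the distributed load: 12.01 × 6.7 = 80.467 kip at 5.95 ft from B.
ΣF_x = 0: B_x = 0.
ΣF_y = 0: B_y − 20 − 12.01·6.7 − 10 − 15 = 0 → B_y = 125.5 kip.
ΣM about B: M_B − 20·7.8 − (12.01·6.7)·5.95 − 10·4.8 − 15·7 = 0 → M_B = 787.8 kip·ft.

B_x = 0, B_y = 125.5 kip, M_B = 787.8 kip·ft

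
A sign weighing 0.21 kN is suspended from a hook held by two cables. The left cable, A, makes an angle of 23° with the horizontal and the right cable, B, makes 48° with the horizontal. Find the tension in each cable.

T_A = 0.1486 kN, T_B = 0.2044 kN

ΣF_x = 0: −T_A·cos23° + T_B·cos48° = 0 → T_B = 1.37567·T_A.
ΣF_y = 0: T_A·sin23° + T_B·sin48° = 0.21.
Substitute: T_A·(0.390731 + 1.37567·0.743145) = 0.21 → T_A = 0.148614 ≈ 0.1486 kN.
Then T_B = 1.37567 × 0.148614 = 0.2044 kN.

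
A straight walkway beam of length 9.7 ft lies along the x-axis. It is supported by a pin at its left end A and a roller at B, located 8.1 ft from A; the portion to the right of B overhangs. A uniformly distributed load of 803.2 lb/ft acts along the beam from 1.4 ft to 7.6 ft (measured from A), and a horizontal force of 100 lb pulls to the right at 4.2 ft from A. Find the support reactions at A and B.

A_x = -100.0 lb, A_y = 2213 lb, B_y = 2767 lb

Resultant of the distributed load: 803.2 × 6.2 = 4979.84 lb at 4.5 ft from A.
ΣM about A: B_y·8.1 − (803.2·6.2)·4.5 = 0 → B_y = 22409.28/8.1 = 2766.58 ≈ 2767 lb.
ΣF_y = 0: A_y + 2766.58 − 803.2·6.2 = 0 → A_y = 2213 lb.
ΣF_x = 0: A_x + 100 = 0 → A_x = -100.0 lb.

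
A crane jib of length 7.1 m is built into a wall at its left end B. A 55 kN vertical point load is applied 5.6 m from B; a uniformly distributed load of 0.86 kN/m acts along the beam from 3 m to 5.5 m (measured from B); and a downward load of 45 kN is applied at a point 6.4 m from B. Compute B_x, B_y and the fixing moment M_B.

Resultant of the distributed load: 0.86 × 2.5 = 2.15 kN at 4.25 m from B.
ΣF_x = 0: B_x = 0.
ΣF_y = 0: B_y − 55 − 0.86·2.5 − 45 = 0 → B_y = 102.2 kN.
ΣM about B: M_B − 55·5.6 − (0.86·2.5)·4.25 − 45·6.4 = 0 → M_B = 605.1 kN·m.

B_x = 0, B_y = 102.2 kN, M_B = 605.1 kN·m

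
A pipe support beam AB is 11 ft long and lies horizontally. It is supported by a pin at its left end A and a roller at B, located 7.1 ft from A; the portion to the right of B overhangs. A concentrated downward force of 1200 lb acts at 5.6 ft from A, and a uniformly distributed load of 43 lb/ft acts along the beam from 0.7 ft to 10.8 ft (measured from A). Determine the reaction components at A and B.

A_x = 0, A_y = 336.1 lb, B_y = 1298 lb

Resultant of the distributed load: 43 × 10.1 = 434.3 lb at 5.75 ft from A.
Taking moments about A: B_y·7.1 − 1200·5.6 − (43·10.1)·5.75 = 0 → B_y = 9217.225/7.1 = 1298.2 ≈ 1298 lb.
ΣF_y = 0: A_y + 1298.2 − 1200 − 43·10.1 = 0 → A_y = 336.1 lb.
ΣF_x = 0: no horizontal applied forces, so A_x = 0.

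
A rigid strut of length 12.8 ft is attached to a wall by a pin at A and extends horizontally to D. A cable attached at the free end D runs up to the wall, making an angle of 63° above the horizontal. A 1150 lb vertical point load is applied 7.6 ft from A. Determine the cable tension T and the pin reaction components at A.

ΣM about A: T·sin63°·12.8 − 1150·7.6 = 0 → T = 8740/(12.8·0.891007) = 766.338 ≈ 766.3 lb.
ΣF_x = 0: A_x − T·cos63° = 0 → A_x = 766.338 × 0.45399 = 347.9 lb.
ΣF_y = 0: A_y + T·sin63° − 1150 = 0 → A_y = 1150 − 766.338 × 0.891007 = 467.2 lb.

T = 766.3 lb, A_x = 347.9 lb, A_y = 467.2 lb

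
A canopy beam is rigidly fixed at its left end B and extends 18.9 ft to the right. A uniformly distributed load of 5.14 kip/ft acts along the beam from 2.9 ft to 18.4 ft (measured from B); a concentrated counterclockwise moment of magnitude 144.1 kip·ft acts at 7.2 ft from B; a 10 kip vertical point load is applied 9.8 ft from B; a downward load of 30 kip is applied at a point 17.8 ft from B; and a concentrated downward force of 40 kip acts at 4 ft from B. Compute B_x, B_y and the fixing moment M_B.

B_x = 0, B_y = 159.7 kip, M_B = 1496 kip·ft

Resultant of the distributed load: 5.14 × 15.5 = 79.67 kip at 10.65 ft from B.
ΣF_x = 0: B_x = 0.
ΣF_y = 0: B_y − 5.14·15.5 − 10 − 30 − 40 = 0 → B_y = 159.7 kip.
ΣM about B: M_B − (5.14·15.5)·10.65 + 144.1 − 10·9.8 − 30·17.8 − 40·4 = 0 → M_B = 1496 kip·ft.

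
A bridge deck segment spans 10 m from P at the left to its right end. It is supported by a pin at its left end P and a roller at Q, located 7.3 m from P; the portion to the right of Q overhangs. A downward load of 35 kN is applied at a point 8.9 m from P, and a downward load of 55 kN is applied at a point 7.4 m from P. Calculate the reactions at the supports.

ΣM about P: Q_y·7.3 − 35·8.9 − 55·7.4 = 0 → Q_y = 718.5/7.3 = 98.4247 ≈ 98.42 kN.
ΣF_y = 0: P_y + 98.4247 − 35 − 55 = 0 → P_y = -8.425 kN.
ΣF_x = 0: no horizontal applied forces, so P_x = 0.

P_x = 0, P_y = -8.425 kN, Q_y = 98.42 kN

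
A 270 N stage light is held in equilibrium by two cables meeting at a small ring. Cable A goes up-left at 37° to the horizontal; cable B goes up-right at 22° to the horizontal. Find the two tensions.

ΣF_x = 0: −T_A·cos37° + T_B·cos22° = 0 → T_B = 0.861356·T_A.
ΣF_y = 0: T_A·sin37° + T_B·sin22° = 270.
Substitute: T_A·(0.601815 + 0.861356·0.374607) = 270 → T_A = 292.054 ≈ 292.1 N.
Then T_B = 0.861356 × 292.054 = 251.6 N.

T_A = 292.1 N, T_B = 251.6 N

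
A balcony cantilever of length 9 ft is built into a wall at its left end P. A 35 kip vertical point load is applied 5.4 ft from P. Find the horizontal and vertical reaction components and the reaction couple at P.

ΣF_x = 0: P_x = 0.
ΣF_y = 0: P_y − 35 = 0 → P_y = 35.00 kip.
ΣM about P: M_P − 35·5.4 = 0 → M_P = 189.0 kip·ft.

P_x = 0, P_y = 35.00 kip, M_P = 189.0 kip·ft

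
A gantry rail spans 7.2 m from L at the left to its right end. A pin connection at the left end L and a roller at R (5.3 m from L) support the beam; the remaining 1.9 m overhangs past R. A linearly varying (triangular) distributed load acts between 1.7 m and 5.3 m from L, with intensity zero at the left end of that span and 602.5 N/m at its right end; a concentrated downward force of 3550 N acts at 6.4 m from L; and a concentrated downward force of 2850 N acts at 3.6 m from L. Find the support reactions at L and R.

L_x = 0, L_y = 422.9 N, R_y = 7062 N

Resultant of the triangular load: ½ × 602.5 × 3.6 = 1084.5 N, acting at 4.1 m from L (one-third of the span from the peak).
Taking moments about L: R_y·5.3 − (½·602.5·3.6)·4.1 − 3550·6.4 − 2850·3.6 = 0 → R_y = 37426.45/5.3 = 7061.59 ≈ 7062 N.
ΣF_y = 0: L_y + 7061.59 − ½·602.5·3.6 − 3550 − 2850 = 0 → L_y = 422.9 N.
ΣF_x = 0: no horizontal applied forces, so L_x = 0.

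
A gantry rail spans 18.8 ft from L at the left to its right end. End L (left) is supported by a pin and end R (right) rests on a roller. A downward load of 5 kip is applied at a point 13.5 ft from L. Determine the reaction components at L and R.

L_x = 0, L_y = 1.410 kip, R_y = 3.590 kip

Moments about L: R_y·18.8 − 5·13.5 = 0 → R_y = 67.5/18.8 = 3.59043 ≈ 3.590 kip.
ΣF_y = 0: L_y + 3.59043 − 5 = 0 → L_y = 1.410 kip.
ΣF_x = 0: no horizontal applied forces, so L_x = 0.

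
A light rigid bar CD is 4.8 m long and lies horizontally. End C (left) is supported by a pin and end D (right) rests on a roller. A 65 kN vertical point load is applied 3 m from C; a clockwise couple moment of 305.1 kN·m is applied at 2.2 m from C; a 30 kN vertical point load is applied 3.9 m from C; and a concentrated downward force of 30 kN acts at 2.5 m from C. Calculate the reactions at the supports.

ΣM about C: D_y·4.8 − 65·3 − 305.1 − 30·3.9 − 30·2.5 = 0 → D_y = 692.1/4.8 = 144.188 ≈ 144.2 kN.
ΣF_y = 0: C_y + 144.188 − 65 − 30 − 30 = 0 → C_y = -19.19 kN.
ΣF_x = 0: no horizontal applied forces, so C_x = 0.

C_x = 0, C_y = -19.19 kN, D_y = 144.2 kN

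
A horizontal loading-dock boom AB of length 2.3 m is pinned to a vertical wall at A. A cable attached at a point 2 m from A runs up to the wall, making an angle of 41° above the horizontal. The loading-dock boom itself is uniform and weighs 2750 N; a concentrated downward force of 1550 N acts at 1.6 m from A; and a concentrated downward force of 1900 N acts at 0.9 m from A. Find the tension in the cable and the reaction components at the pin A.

T = 5604 N, A_x = 4229 N, A_y = 2524 N

ΣM about A: T·sin41°·2 − 2750·1.15 − 1550·1.6 − 1900·0.9 = 0 → T = 7352.5/(2·0.656059) = 5603.54 ≈ 5604 N.
ΣF_x = 0: A_x − T·cos41° = 0 → A_x = 5603.54 × 0.75471 = 4229 N.
ΣF_y = 0: A_y + T·sin41° − 2750 − 1550 − 1900 = 0 → A_y = 6200 − 5603.54 × 0.656059 = 2524 N.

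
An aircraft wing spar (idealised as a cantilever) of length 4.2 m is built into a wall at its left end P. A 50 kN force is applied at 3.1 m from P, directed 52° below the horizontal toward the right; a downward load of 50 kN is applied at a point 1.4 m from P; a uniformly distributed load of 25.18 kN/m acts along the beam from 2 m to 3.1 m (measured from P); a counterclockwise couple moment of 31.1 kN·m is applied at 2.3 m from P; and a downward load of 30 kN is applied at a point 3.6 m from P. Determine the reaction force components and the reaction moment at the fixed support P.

Resultant of the distributed load: 25.18 × 1.1 = 27.698 kN at 2.55 m from P.
ΣF_x = 0: P_x + 50·cos52° = 0 → P_x = -30.78 kN.
ΣF_y = 0: P_y − 50·sin52° − 50 − 25.18·1.1 − 30 = 0 → P_y = 147.1 kN.
ΣM about P: M_P − 50·sin52°·3.1 − 50·1.4 − (25.18·1.1)·2.55 + 31.1 − 30·3.6 = 0 → M_P = 339.7 kN·m.

P_x = -30.78 kN, P_y = 147.1 kN, M_P = 339.7 kN·m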